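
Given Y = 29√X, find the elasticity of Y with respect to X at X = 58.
Elasticity = 1/2

Elasticity = (dY/dX) · (X/Y)

dY/dX = 29/(2·√X)
At X = 58: dY/dX = √58/4, Y = 29·√58

Elasticity = (√58/4) · (58 / (29·√58)) = 1/2

Interpretation: for a small percentage change in X, the percentage change in Y is approximately 0.50 times as large.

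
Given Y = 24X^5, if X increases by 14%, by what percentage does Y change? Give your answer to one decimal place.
92.5%

For Y = 24X^5:
If X → X(1 + 0.14)
Then Y → Y · (1 + 0.14)^5
     ≈ Y · 1.9254

Percentage change = ((1 + 0.14)^5 − 1) × 100% ≈ 92.5%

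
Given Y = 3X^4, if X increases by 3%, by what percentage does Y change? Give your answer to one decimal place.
12.6%

For Y = 3X^4:
If X → X(1 + 0.03)
Then Y → Y · (1 + 0.03)^4
     ≈ Y · 1.1255

Percentage change = ((1 + 0.03)^4 − 1) × 100% ≈ 12.6%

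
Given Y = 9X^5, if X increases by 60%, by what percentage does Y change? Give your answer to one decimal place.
948.6%

For Y = 9X^5:
If X → X(1 + 0.6)
Then Y → Y · (1 + 0.6)^5
     ≈ Y · 10.4858

Percentage change = ((1 + 0.6)^5 − 1) × 100% ≈ 948.6%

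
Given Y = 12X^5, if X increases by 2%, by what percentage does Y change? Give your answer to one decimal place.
10.4%

For Y = 12X^5:
If X → X(1 + 0.02)
Then Y → Y · (1 + 0.02)^5
     ≈ Y · 1.1041

Percentage change = ((1 + 0.02)^5 − 1) × 100% ≈ 10.4%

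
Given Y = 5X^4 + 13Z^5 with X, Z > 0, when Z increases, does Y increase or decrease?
Y increases

Taking the partial derivative:
∂Y/∂Z = 65Z^4

∂Y/∂Z = 65Z^4 > 0 (assuming positive values)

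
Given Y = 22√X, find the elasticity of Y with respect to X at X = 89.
Elasticity = 1/2

Elasticity = (dY/dX) · (X/Y)

dY/dX = 11/√X
At X = 89: dY/dX = 11·√89/89, Y = 22·√89

Elasticity = (11·√89/89) · (89 / (22·√89)) = 1/2

Interpretation: for a small percentage change in X, the percentage change in Y is approximately 0.50 times as large.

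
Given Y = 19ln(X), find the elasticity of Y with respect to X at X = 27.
Elasticity = 1/ln(27) ≈ 0.3034

Elasticity = (dY/dX) · (X/Y)

dY/dX = 19/X
At X = 27: dY/dX = 19/27, Y = 19·ln(27)

Elasticity = (19/27) · (27 / (19·ln(27))) = 1/ln(27) ≈ 0.3034

Interpretation: for a small percentage change in X, the percentage change in Y is approximately 0.30 times as large.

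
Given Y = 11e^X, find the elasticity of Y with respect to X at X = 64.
Elasticity = 64

Elasticity = (dY/dX) · (X/Y)

dY/dX = 11·e^X
At X = 64: dY/dX = 11·e^64, Y = 11·e^64

Elasticity = (11·e^64) · (64 / (11·e^64)) = 64

Interpretation: for a small percentage change in X, the percentage change in Y is approximately 64.00 times as large.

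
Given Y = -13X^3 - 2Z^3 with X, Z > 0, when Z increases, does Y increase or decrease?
Y decreases

Taking the partial derivative:
∂Y/∂Z = -6Z^2

∂Y/∂Z = -6Z^2 < 0 (assuming positive values)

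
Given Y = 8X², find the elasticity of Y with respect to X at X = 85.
Elasticity = 2

Elasticity = (dY/dX) · (X/Y)

dY/dX = 16·X
At X = 85: dY/dX = 1360, Y = 57800

Elasticity = 1360 · (85 / 57800) = 2

Interpretation: for a small percentage change in X, the percentage change in Y is approximately 2.00 times as large.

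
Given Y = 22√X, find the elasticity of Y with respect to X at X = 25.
Elasticity = 1/2

Elasticity = (dY/dX) · (X/Y)

dY/dX = 11/√X
At X = 25: dY/dX = 11/5, Y = 110

Elasticity = (11/5) · (25 / 110) = 1/2

Interpretation: for a small percentage change in X, the percentage change in Y is approximately 0.50 times as large.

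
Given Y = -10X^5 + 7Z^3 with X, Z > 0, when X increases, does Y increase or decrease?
Y decreases

Taking the partial derivative:
∂Y/∂X = -50X^4

∂Y/∂X = -50X^4 < 0 (assuming positive values)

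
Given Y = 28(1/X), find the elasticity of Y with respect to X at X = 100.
Elasticity = -1

Elasticity = (dY/dX) · (X/Y)

dY/dX = -28/X²
At X = 100: dY/dX = -7/2500, Y = 7/25

Elasticity = (-7/2500) · (100 / (7/25)) = -1

Interpretation: for a small percentage change in X, the percentage change in Y is approximately -1.00 times as large.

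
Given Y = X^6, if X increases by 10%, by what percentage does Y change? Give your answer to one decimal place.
77.2%

For Y = X^6:
If X → X(1 + 0.1)
Then Y → Y · (1 + 0.1)^6
     ≈ Y · 1.7716

Percentage change = ((1 + 0.1)^6 − 1) × 100% ≈ 77.2%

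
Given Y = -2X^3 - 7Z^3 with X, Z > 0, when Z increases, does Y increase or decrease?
Y decreases

Taking the partial derivative:
∂Y/∂Z = -21Z^2

∂Y/∂Z = -21Z^2 < 0 (assuming positive values)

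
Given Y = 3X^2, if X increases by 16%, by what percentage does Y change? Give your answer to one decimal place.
34.6%

For Y = 3X^2:
If X → X(1 + 0.16)
Then Y → Y · (1 + 0.16)^2
     = Y · 1.3456

Percentage change = ((1 + 0.16)^2 − 1) × 100% ≈ 34.6%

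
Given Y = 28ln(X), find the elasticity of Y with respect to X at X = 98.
Elasticity = 1/ln(98) ≈ 0.2181

Elasticity = (dY/dX) · (X/Y)

dY/dX = 28/X
At X = 98: dY/dX = 2/7, Y = 28·ln(98)

Elasticity = (2/7) · (98 / (28·ln(98))) = 1/ln(98) ≈ 0.2181

Interpretation: for a small percentage change in X, the percentage change in Y is approximately 0.22 times as large.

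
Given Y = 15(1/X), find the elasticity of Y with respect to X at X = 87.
Elasticity = -1

Elasticity = (dY/dX) · (X/Y)

dY/dX = -15/X²
At X = 87: dY/dX = -5/2523, Y = 5/29

Elasticity = (-5/2523) · (87 / (5/29)) = -1

Interpretation: for a small percentage change in X, the percentage change in Y is approximately -1.00 times as large.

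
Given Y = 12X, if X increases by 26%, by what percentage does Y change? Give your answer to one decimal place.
26.0%

For Y = 12X:
If X → X(1 + 0.26)
Then Y → Y · (1 + 0.26)^1
     = Y · 1.2600

Percentage change = ((1 + 0.26)^1 − 1) × 100% = 26.0%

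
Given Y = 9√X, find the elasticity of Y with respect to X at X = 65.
Elasticity = 1/2

Elasticity = (dY/dX) · (X/Y)

dY/dX = 9/(2·√X)
At X = 65: dY/dX = 9·√65/130, Y = 9·√65

Elasticity = (9·√65/130) · (65 / (9·√65)) = 1/2

Interpretation: for a small percentage change in X, the percentage change in Y is approximately 0.50 times as large.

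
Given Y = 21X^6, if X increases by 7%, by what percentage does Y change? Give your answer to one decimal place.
50.1%

For Y = 21X^6:
If X → X(1 + 0.07)
Then Y → Y · (1 + 0.07)^6
     ≈ Y · 1.5007

Percentage change = ((1 + 0.07)^6 − 1) × 100% ≈ 50.1%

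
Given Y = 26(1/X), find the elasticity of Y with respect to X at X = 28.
Elasticity = -1

Elasticity = (dY/dX) · (X/Y)

dY/dX = -26/X²
At X = 28: dY/dX = -13/392, Y = 13/14

Elasticity = (-13/392) · (28 / (13/14)) = -1

Interpretation: for a small percentage change in X, the percentage change in Y is approximately -1.00 times as large.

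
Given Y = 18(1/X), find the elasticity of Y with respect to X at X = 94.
Elasticity = -1

Elasticity = (dY/dX) · (X/Y)

dY/dX = -18/X²
At X = 94: dY/dX = -9/4418, Y = 9/47

Elasticity = (-9/4418) · (94 / (9/47)) = -1

Interpretation: for a small percentage change in X, the percentage change in Y is approximately -1.00 times as large.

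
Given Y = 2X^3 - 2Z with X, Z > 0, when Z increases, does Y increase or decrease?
Y decreases

Taking the partial derivative:
∂Y/∂Z = -2

∂Y/∂Z = -2 < 0 (assuming positive values)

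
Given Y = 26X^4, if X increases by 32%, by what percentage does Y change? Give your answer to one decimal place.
203.6%

For Y = 26X^4:
If X → X(1 + 0.32)
Then Y → Y · (1 + 0.32)^4
     ≈ Y · 3.0360

Percentage change = ((1 + 0.32)^4 − 1) × 100% ≈ 203.6%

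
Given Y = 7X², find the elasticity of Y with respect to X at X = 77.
Elasticity = 2

Elasticity = (dY/dX) · (X/Y)

dY/dX = 14·X
At X = 77: dY/dX = 1078, Y = 41503

Elasticity = 1078 · (77 / 41503) = 2

Interpretation: for a small percentage change in X, the percentage change in Y is approximately 2.00 times as large.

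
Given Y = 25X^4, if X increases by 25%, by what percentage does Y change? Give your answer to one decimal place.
144.1%

For Y = 25X^4:
If X → X(1 + 0.25)
Then Y → Y · (1 + 0.25)^4
     ≈ Y · 2.4414

Percentage change = ((1 + 0.25)^4 − 1) × 100% ≈ 144.1%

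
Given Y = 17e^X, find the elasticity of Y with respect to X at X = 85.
Elasticity = 85

Elasticity = (dY/dX) · (X/Y)

dY/dX = 17·e^X
At X = 85: dY/dX = 17·e^85, Y = 17·e^85

Elasticity = (17·e^85) · (85 / (17·e^85)) = 85

Interpretation: for a small percentage change in X, the percentage change in Y is approximately 85.00 times as large.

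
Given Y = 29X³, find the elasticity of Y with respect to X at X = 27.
Elasticity = 3

Elasticity = (dY/dX) · (X/Y)

dY/dX = 87·X²
At X = 27: dY/dX = 63423, Y = 570807

Elasticity = 63423 · (27 / 570807) = 3

Interpretation: for a small percentage change in X, the percentage change in Y is approximately 3.00 times as large.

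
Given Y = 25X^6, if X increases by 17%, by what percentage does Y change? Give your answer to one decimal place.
156.5%

For Y = 25X^6:
If X → X(1 + 0.17)
Then Y → Y · (1 + 0.17)^6
     ≈ Y · 2.5652

Percentage change = ((1 + 0.17)^6 − 1) × 100% ≈ 156.5%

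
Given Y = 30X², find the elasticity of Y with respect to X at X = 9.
Elasticity = 2

Elasticity = (dY/dX) · (X/Y)

dY/dX = 60·X
At X = 9: dY/dX = 540, Y = 2430

Elasticity = 540 · (9 / 2430) = 2

Interpretation: for a small percentage change in X, the percentage change in Y is approximately 2.00 times as large.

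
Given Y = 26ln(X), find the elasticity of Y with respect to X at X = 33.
Elasticity = 1/ln(33) ≈ 0.2860

Elasticity = (dY/dX) · (X/Y)

dY/dX = 26/X
At X = 33: dY/dX = 26/33, Y = 26·ln(33)

Elasticity = (26/33) · (33 / (26·ln(33))) = 1/ln(33) ≈ 0.2860

Interpretation: for a small percentage change in X, the percentage change in Y is approximately 0.29 times as large.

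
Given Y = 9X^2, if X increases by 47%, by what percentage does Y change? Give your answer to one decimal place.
116.1%

For Y = 9X^2:
If X → X(1 + 0.47)
Then Y → Y · (1 + 0.47)^2
     = Y · 2.1609

Percentage change = ((1 + 0.47)^2 − 1) × 100% ≈ 116.1%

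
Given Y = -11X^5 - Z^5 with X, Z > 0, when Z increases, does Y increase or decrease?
Y decreases

Taking the partial derivative:
∂Y/∂Z = -5Z^4

∂Y/∂Z = -5Z^4 < 0 (assuming positive values)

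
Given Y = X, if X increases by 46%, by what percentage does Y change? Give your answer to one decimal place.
46.0%

For Y = X:
If X → X(1 + 0.46)
Then Y → Y · (1 + 0.46)^1
     = Y · 1.4600

Percentage change = ((1 + 0.46)^1 − 1) × 100% = 46.0%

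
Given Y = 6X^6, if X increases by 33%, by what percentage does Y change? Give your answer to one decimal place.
453.5%

For Y = 6X^6:
If X → X(1 + 0.33)
Then Y → Y · (1 + 0.33)^6
     ≈ Y · 5.5349

Percentage change = ((1 + 0.33)^6 − 1) × 100% ≈ 453.5%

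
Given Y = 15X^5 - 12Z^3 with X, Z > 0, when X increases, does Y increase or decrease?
Y increases

Taking the partial derivative:
∂Y/∂X = 75X^4

∂Y/∂X = 75X^4 > 0 (assuming positive values)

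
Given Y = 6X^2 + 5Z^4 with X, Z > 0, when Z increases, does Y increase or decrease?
Y increases

Taking the partial derivative:
∂Y/∂Z = 20Z^3

∂Y/∂Z = 20Z^3 > 0 (assuming positive values)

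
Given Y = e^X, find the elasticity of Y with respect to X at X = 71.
Elasticity = 71

Elasticity = (dY/dX) · (X/Y)

dY/dX = e^X
At X = 71: dY/dX = e^71, Y = e^71

Elasticity = (e^71) · (71 / (e^71)) = 71

Interpretation: for a small percentage change in X, the percentage change in Y is approximately 71.00 times as large.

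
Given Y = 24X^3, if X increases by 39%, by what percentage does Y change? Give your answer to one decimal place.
168.6%

For Y = 24X^3:
If X → X(1 + 0.39)
Then Y → Y · (1 + 0.39)^3
     ≈ Y · 2.6856

Percentage change = ((1 + 0.39)^3 − 1) × 100% ≈ 168.6%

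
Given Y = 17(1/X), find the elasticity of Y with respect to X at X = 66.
Elasticity = -1

Elasticity = (dY/dX) · (X/Y)

dY/dX = -17/X²
At X = 66: dY/dX = -17/4356, Y = 17/66

Elasticity = (-17/4356) · (66 / (17/66)) = -1

Interpretation: for a small percentage change in X, the percentage change in Y is approximately -1.00 times as large.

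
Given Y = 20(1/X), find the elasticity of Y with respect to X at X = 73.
Elasticity = -1

Elasticity = (dY/dX) · (X/Y)

dY/dX = -20/X²
At X = 73: dY/dX = -20/5329, Y = 20/73

Elasticity = (-20/5329) · (73 / (20/73)) = -1

Interpretation: for a small percentage change in X, the percentage change in Y is approximately -1.00 times as large.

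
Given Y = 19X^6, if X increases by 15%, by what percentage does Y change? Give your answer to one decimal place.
131.3%

For Y = 19X^6:
If X → X(1 + 0.15)
Then Y → Y · (1 + 0.15)^6
     ≈ Y · 2.3131

Percentage change = ((1 + 0.15)^6 − 1) × 100% ≈ 131.3%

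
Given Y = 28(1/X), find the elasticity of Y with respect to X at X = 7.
Elasticity = -1

Elasticity = (dY/dX) · (X/Y)

dY/dX = -28/X²
At X = 7: dY/dX = -4/7, Y = 4

Elasticity = (-4/7) · (7 / 4) = -1

Interpretation: for a small percentage change in X, the percentage change in Y is approximately -1.00 times as large.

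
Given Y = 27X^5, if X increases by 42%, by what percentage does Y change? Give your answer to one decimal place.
477.4%

For Y = 27X^5:
If X → X(1 + 0.42)
Then Y → Y · (1 + 0.42)^5
     ≈ Y · 5.7735

Percentage change = ((1 + 0.42)^5 − 1) × 100% ≈ 477.4%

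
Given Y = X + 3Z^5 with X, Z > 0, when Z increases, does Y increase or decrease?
Y increases

Taking the partial derivative:
∂Y/∂Z = 15Z^4

∂Y/∂Z = 15Z^4 > 0 (assuming positive values)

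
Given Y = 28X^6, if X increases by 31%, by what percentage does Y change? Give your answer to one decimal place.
405.4%

For Y = 28X^6:
If X → X(1 + 0.31)
Then Y → Y · (1 + 0.31)^6
     ≈ Y · 5.0539

Percentage change = ((1 + 0.31)^6 − 1) × 100% ≈ 405.4%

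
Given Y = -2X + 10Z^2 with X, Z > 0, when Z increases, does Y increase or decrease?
Y increases

Taking the partial derivative:
∂Y/∂Z = 20Z

∂Y/∂Z = 20Z > 0 (assuming positive values)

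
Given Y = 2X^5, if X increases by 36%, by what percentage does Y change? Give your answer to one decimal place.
365.3%

For Y = 2X^5:
If X → X(1 + 0.36)
Then Y → Y · (1 + 0.36)^5
     ≈ Y · 4.6526

Percentage change = ((1 + 0.36)^5 − 1) × 100% ≈ 365.3%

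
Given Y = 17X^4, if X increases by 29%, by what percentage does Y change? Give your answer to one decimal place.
176.9%

For Y = 17X^4:
If X → X(1 + 0.29)
Then Y → Y · (1 + 0.29)^4
     ≈ Y · 2.7692

Percentage change = ((1 + 0.29)^4 − 1) × 100% ≈ 176.9%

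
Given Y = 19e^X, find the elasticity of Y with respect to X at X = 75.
Elasticity = 75

Elasticity = (dY/dX) · (X/Y)

dY/dX = 19·e^X
At X = 75: dY/dX = 19·e^75, Y = 19·e^75

Elasticity = (19·e^75) · (75 / (19·e^75)) = 75

Interpretation: for a small percentage change in X, the percentage change in Y is approximately 75.00 times as large.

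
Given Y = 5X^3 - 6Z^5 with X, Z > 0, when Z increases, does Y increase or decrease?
Y decreases

Taking the partial derivative:
∂Y/∂Z = -30Z^4

∂Y/∂Z = -30Z^4 < 0 (assuming positive values)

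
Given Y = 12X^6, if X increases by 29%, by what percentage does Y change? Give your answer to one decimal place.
360.8%

For Y = 12X^6:
If X → X(1 + 0.29)
Then Y → Y · (1 + 0.29)^6
     ≈ Y · 4.6083

Percentage change = ((1 + 0.29)^6 − 1) × 100% ≈ 360.8%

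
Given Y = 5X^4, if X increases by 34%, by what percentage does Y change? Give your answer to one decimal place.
222.4%

For Y = 5X^4:
If X → X(1 + 0.34)
Then Y → Y · (1 + 0.34)^4
     ≈ Y · 3.2242

Percentage change = ((1 + 0.34)^4 − 1) × 100% ≈ 222.4%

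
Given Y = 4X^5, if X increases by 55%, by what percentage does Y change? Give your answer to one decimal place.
794.7%

For Y = 4X^5:
If X → X(1 + 0.55)
Then Y → Y · (1 + 0.55)^5
     ≈ Y · 8.9466

Percentage change = ((1 + 0.55)^5 − 1) × 100% ≈ 794.7%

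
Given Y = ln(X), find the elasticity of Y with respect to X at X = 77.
Elasticity = 1/ln(77) ≈ 0.2302

Elasticity = (dY/dX) · (X/Y)

dY/dX = 1/X
At X = 77: dY/dX = 1/77, Y = ln(77)

Elasticity = (1/77) · (77 / (ln(77))) = 1/ln(77) ≈ 0.2302

Interpretation: for a small percentage change in X, the percentage change in Y is approximately 0.23 times as large.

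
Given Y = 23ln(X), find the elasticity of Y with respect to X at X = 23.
Elasticity = 1/ln(23) ≈ 0.3189

Elasticity = (dY/dX) · (X/Y)

dY/dX = 23/X
At X = 23: dY/dX = 1, Y = 23·ln(23)

Elasticity = 1 · (23 / (23·ln(23))) = 1/ln(23) ≈ 0.3189

Interpretation: for a small percentage change in X, the percentage change in Y is approximately 0.32 times as large.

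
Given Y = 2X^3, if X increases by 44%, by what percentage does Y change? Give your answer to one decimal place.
198.6%

For Y = 2X^3:
If X → X(1 + 0.44)
Then Y → Y · (1 + 0.44)^3
     ≈ Y · 2.9860

Percentage change = ((1 + 0.44)^3 − 1) × 100% ≈ 198.6%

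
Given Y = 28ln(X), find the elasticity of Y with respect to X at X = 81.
Elasticity = 1/ln(81) ≈ 0.2276

Elasticity = (dY/dX) · (X/Y)

dY/dX = 28/X
At X = 81: dY/dX = 28/81, Y = 28·ln(81)

Elasticity = (28/81) · (81 / (28·ln(81))) = 1/ln(81) ≈ 0.2276

Interpretation: for a small percentage change in X, the percentage change in Y is approximately 0.23 times as large.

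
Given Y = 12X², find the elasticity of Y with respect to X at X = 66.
Elasticity = 2

Elasticity = (dY/dX) · (X/Y)

dY/dX = 24·X
At X = 66: dY/dX = 1584, Y = 52272

Elasticity = 1584 · (66 / 52272) = 2

Interpretation: for a small percentage change in X, the percentage change in Y is approximately 2.00 times as large.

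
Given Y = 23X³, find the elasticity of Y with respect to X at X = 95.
Elasticity = 3

Elasticity = (dY/dX) · (X/Y)

dY/dX = 69·X²
At X = 95: dY/dX = 622725, Y = 19719625

Elasticity = 622725 · (95 / 19719625) = 3

Interpretation: for a small percentage change in X, the percentage change in Y is approximately 3.00 times as large.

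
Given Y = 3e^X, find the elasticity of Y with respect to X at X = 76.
Elasticity = 76

Elasticity = (dY/dX) · (X/Y)

dY/dX = 3·e^X
At X = 76: dY/dX = 3·e^76, Y = 3·e^76

Elasticity = (3·e^76) · (76 / (3·e^76)) = 76

Interpretation: for a small percentage change in X, the percentage change in Y is approximately 76.00 times as large.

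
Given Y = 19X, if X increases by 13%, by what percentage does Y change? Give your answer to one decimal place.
13.0%

For Y = 19X:
If X → X(1 + 0.13)
Then Y → Y · (1 + 0.13)^1
     = Y · 1.1300

Percentage change = ((1 + 0.13)^1 − 1) × 100% = 13.0%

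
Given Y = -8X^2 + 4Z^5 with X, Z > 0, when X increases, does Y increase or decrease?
Y decreases

Taking the partial derivative:
∂Y/∂X = -16X

∂Y/∂X = -16X < 0 (assuming positive values)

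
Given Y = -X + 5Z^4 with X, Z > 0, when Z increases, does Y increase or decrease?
Y increases

Taking the partial derivative:
∂Y/∂Z = 20Z^3

∂Y/∂Z = 20Z^3 > 0 (assuming positive values)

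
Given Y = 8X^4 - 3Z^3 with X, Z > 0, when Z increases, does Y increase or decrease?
Y decreases

Taking the partial derivative:
∂Y/∂Z = -9Z^2

∂Y/∂Z = -9Z^2 < 0 (assuming positive values)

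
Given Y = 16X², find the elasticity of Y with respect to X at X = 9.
Elasticity = 2

Elasticity = (dY/dX) · (X/Y)

dY/dX = 32·X
At X = 9: dY/dX = 288, Y = 1296

Elasticity = 288 · (9 / 1296) = 2

Interpretation: for a small percentage change in X, the percentage change in Y is approximately 2.00 times as large.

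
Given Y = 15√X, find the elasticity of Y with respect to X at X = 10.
Elasticity = 1/2

Elasticity = (dY/dX) · (X/Y)

dY/dX = 15/(2·√X)
At X = 10: dY/dX = 3·√10/4, Y = 15·√10

Elasticity = (3·√10/4) · (10 / (15·√10)) = 1/2

Interpretation: for a small percentage change in X, the percentage change in Y is approximately 0.50 times as large.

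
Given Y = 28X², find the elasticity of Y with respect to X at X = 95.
Elasticity = 2

Elasticity = (dY/dX) · (X/Y)

dY/dX = 56·X
At X = 95: dY/dX = 5320, Y = 252700

Elasticity = 5320 · (95 / 252700) = 2

Interpretation: for a small percentage change in X, the percentage change in Y is approximately 2.00 times as large.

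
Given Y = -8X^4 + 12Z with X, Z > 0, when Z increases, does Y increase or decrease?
Y increases

Taking the partial derivative:
∂Y/∂Z = 12

∂Y/∂Z = 12 > 0 (assuming positive values)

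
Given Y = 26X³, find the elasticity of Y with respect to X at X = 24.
Elasticity = 3

Elasticity = (dY/dX) · (X/Y)

dY/dX = 78·X²
At X = 24: dY/dX = 44928, Y = 359424

Elasticity = 44928 · (24 / 359424) = 3

Interpretation: for a small percentage change in X, the percentage change in Y is approximately 3.00 times as large.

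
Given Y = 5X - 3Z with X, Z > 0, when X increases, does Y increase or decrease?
Y increases

Taking the partial derivative:
∂Y/∂X = 5

∂Y/∂X = 5 > 0 (assuming positive values)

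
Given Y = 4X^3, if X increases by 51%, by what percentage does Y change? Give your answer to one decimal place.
244.3%

For Y = 4X^3:
If X → X(1 + 0.51)
Then Y → Y · (1 + 0.51)^3
     ≈ Y · 3.4430

Percentage change = ((1 + 0.51)^3 − 1) × 100% ≈ 244.3%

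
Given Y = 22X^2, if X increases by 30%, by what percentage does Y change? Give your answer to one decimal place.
69.0%

For Y = 22X^2:
If X → X(1 + 0.3)
Then Y → Y · (1 + 0.3)^2
     = Y · 1.6900

Percentage change = ((1 + 0.3)^2 − 1) × 100% = 69.0%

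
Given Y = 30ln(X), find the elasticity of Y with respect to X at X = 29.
Elasticity = 1/ln(29) ≈ 0.2970

Elasticity = (dY/dX) · (X/Y)

dY/dX = 30/X
At X = 29: dY/dX = 30/29, Y = 30·ln(29)

Elasticity = (30/29) · (29 / (30·ln(29))) = 1/ln(29) ≈ 0.2970

Interpretation: for a small percentage change in X, the percentage change in Y is approximately 0.30 times as large.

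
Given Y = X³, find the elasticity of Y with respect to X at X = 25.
Elasticity = 3

Elasticity = (dY/dX) · (X/Y)

dY/dX = 3·X²
At X = 25: dY/dX = 1875, Y = 15625

Elasticity = 1875 · (25 / 15625) = 3

Interpretation: for a small percentage change in X, the percentage change in Y is approximately 3.00 times as large.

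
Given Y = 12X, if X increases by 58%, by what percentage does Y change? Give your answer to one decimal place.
58.0%

For Y = 12X:
If X → X(1 + 0.58)
Then Y → Y · (1 + 0.58)^1
     = Y · 1.5800

Percentage change = ((1 + 0.58)^1 − 1) × 100% = 58.0%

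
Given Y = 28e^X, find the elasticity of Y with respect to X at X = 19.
Elasticity = 19

Elasticity = (dY/dX) · (X/Y)

dY/dX = 28·e^X
At X = 19: dY/dX = 28·e^19, Y = 28·e^19

Elasticity = (28·e^19) · (19 / (28·e^19)) = 19

Interpretation: for a small percentage change in X, the percentage change in Y is approximately 19.00 times as large.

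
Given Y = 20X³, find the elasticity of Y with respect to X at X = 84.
Elasticity = 3

Elasticity = (dY/dX) · (X/Y)

dY/dX = 60·X²
At X = 84: dY/dX = 423360, Y = 11854080

Elasticity = 423360 · (84 / 11854080) = 3

Interpretation: for a small percentage change in X, the percentage change in Y is approximately 3.00 times as large.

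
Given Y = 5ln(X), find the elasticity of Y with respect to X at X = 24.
Elasticity = 1/ln(24) ≈ 0.3147

Elasticity = (dY/dX) · (X/Y)

dY/dX = 5/X
At X = 24: dY/dX = 5/24, Y = 5·ln(24)

Elasticity = (5/24) · (24 / (5·ln(24))) = 1/ln(24) ≈ 0.3147

Interpretation: for a small percentage change in X, the percentage change in Y is approximately 0.31 times as large.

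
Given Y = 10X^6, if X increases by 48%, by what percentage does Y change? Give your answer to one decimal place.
950.9%

For Y = 10X^6:
If X → X(1 + 0.48)
Then Y → Y · (1 + 0.48)^6
     ≈ Y · 10.5092

Percentage change = ((1 + 0.48)^6 − 1) × 100% ≈ 950.9%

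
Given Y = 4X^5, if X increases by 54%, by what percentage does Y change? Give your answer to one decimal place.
766.2%

For Y = 4X^5:
If X → X(1 + 0.54)
Then Y → Y · (1 + 0.54)^5
     ≈ Y · 8.6617

Percentage change = ((1 + 0.54)^5 − 1) × 100% ≈ 766.2%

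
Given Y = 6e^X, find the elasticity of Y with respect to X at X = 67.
Elasticity = 67

Elasticity = (dY/dX) · (X/Y)

dY/dX = 6·e^X
At X = 67: dY/dX = 6·e^67, Y = 6·e^67

Elasticity = (6·e^67) · (67 / (6·e^67)) = 67

Interpretation: for a small percentage change in X, the percentage change in Y is approximately 67.00 times as large.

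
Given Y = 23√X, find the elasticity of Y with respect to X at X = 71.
Elasticity = 1/2

Elasticity = (dY/dX) · (X/Y)

dY/dX = 23/(2·√X)
At X = 71: dY/dX = 23·√71/142, Y = 23·√71

Elasticity = (23·√71/142) · (71 / (23·√71)) = 1/2

Interpretation: for a small percentage change in X, the percentage change in Y is approximately 0.50 times as large.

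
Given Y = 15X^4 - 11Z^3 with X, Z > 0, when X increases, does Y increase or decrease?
Y increases

Taking the partial derivative:
∂Y/∂X = 60X^3

∂Y/∂X = 60X^3 > 0 (assuming positive values)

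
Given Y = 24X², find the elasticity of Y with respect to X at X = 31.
Elasticity = 2

Elasticity = (dY/dX) · (X/Y)

dY/dX = 48·X
At X = 31: dY/dX = 1488, Y = 23064

Elasticity = 1488 · (31 / 23064) = 2

Interpretation: for a small percentage change in X, the percentage change in Y is approximately 2.00 times as large.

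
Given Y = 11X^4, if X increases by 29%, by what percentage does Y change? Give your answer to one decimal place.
176.9%

For Y = 11X^4:
If X → X(1 + 0.29)
Then Y → Y · (1 + 0.29)^4
     ≈ Y · 2.7692

Percentage change = ((1 + 0.29)^4 − 1) × 100% ≈ 176.9%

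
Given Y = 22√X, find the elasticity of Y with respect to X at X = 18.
Elasticity = 1/2

Elasticity = (dY/dX) · (X/Y)

dY/dX = 11/√X
At X = 18: dY/dX = 11·√2/6, Y = 66·√2

Elasticity = (11·√2/6) · (18 / (66·√2)) = 1/2

Interpretation: for a small percentage change in X, the percentage change in Y is approximately 0.50 times as large.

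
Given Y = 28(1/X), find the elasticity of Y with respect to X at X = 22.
Elasticity = -1

Elasticity = (dY/dX) · (X/Y)

dY/dX = -28/X²
At X = 22: dY/dX = -7/121, Y = 14/11

Elasticity = (-7/121) · (22 / (14/11)) = -1

Interpretation: for a small percentage change in X, the percentage change in Y is approximately -1.00 times as large.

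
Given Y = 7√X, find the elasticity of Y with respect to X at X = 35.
Elasticity = 1/2

Elasticity = (dY/dX) · (X/Y)

dY/dX = 7/(2·√X)
At X = 35: dY/dX = √35/10, Y = 7·√35

Elasticity = (√35/10) · (35 / (7·√35)) = 1/2

Interpretation: for a small percentage change in X, the percentage change in Y is approximately 0.50 times as large.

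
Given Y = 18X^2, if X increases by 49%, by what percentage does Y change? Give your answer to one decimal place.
122.0%

For Y = 18X^2:
If X → X(1 + 0.49)
Then Y → Y · (1 + 0.49)^2
     = Y · 2.2201

Percentage change = ((1 + 0.49)^2 − 1) × 100% ≈ 122.0%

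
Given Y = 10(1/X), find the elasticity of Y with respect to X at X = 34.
Elasticity = -1

Elasticity = (dY/dX) · (X/Y)

dY/dX = -10/X²
At X = 34: dY/dX = -5/578, Y = 5/17

Elasticity = (-5/578) · (34 / (5/17)) = -1

Interpretation: for a small percentage change in X, the percentage change in Y is approximately -1.00 times as large.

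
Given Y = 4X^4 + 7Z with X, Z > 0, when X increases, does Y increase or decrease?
Y increases

Taking the partial derivative:
∂Y/∂X = 16X^3

∂Y/∂X = 16X^3 > 0 (assuming positive values)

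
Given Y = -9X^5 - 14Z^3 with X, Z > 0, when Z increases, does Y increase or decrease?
Y decreases

Taking the partial derivative:
∂Y/∂Z = -42Z^2

∂Y/∂Z = -42Z^2 < 0 (assuming positive values)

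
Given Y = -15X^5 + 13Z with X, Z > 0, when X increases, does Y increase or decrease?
Y decreases

Taking the partial derivative:
∂Y/∂X = -75X^4

∂Y/∂X = -75X^4 < 0 (assuming positive values)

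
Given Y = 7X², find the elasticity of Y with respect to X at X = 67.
Elasticity = 2

Elasticity = (dY/dX) · (X/Y)

dY/dX = 14·X
At X = 67: dY/dX = 938, Y = 31423

Elasticity = 938 · (67 / 31423) = 2

Interpretation: for a small percentage change in X, the percentage change in Y is approximately 2.00 times as large.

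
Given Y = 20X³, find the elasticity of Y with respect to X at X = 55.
Elasticity = 3

Elasticity = (dY/dX) · (X/Y)

dY/dX = 60·X²
At X = 55: dY/dX = 181500, Y = 3327500

Elasticity = 181500 · (55 / 3327500) = 3

Interpretation: for a small percentage change in X, the percentage change in Y is approximately 3.00 times as large.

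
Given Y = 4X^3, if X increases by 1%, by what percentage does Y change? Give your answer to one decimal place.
3.0%

For Y = 4X^3:
If X → X(1 + 0.01)
Then Y → Y · (1 + 0.01)^3
     ≈ Y · 1.0303

Percentage change = ((1 + 0.01)^3 − 1) × 100% ≈ 3.0%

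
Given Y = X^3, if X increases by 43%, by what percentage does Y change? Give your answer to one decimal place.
192.4%

For Y = X^3:
If X → X(1 + 0.43)
Then Y → Y · (1 + 0.43)^3
     ≈ Y · 2.9242

Percentage change = ((1 + 0.43)^3 − 1) × 100% ≈ 192.4%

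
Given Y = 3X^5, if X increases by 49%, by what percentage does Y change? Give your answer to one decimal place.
634.4%

For Y = 3X^5:
If X → X(1 + 0.49)
Then Y → Y · (1 + 0.49)^5
     ≈ Y · 7.3440

Percentage change = ((1 + 0.49)^5 − 1) × 100% ≈ 634.4%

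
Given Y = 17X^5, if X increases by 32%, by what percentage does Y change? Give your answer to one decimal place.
300.7%

For Y = 17X^5:
If X → X(1 + 0.32)
Then Y → Y · (1 + 0.32)^5
     ≈ Y · 4.0075

Percentage change = ((1 + 0.32)^5 − 1) × 100% ≈ 300.7%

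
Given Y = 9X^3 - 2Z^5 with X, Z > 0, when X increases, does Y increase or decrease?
Y increases

Taking the partial derivative:
∂Y/∂X = 27X^2

∂Y/∂X = 27X^2 > 0 (assuming positive values)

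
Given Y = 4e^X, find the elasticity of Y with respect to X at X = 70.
Elasticity = 70

Elasticity = (dY/dX) · (X/Y)

dY/dX = 4·e^X
At X = 70: dY/dX = 4·e^70, Y = 4·e^70

Elasticity = (4·e^70) · (70 / (4·e^70)) = 70

Interpretation: for a small percentage change in X, the percentage change in Y is approximately 70.00 times as large.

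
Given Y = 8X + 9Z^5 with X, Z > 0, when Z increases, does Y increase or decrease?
Y increases

Taking the partial derivative:
∂Y/∂Z = 45Z^4

∂Y/∂Z = 45Z^4 > 0 (assuming positive values)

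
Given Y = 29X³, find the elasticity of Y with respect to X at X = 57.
Elasticity = 3

Elasticity = (dY/dX) · (X/Y)

dY/dX = 87·X²
At X = 57: dY/dX = 282663, Y = 5370597

Elasticity = 282663 · (57 / 5370597) = 3

Interpretation: for a small percentage change in X, the percentage change in Y is approximately 3.00 times as large.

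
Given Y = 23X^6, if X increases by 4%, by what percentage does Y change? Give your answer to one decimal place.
26.5%

For Y = 23X^6:
If X → X(1 + 0.04)
Then Y → Y · (1 + 0.04)^6
     ≈ Y · 1.2653

Percentage change = ((1 + 0.04)^6 − 1) × 100% ≈ 26.5%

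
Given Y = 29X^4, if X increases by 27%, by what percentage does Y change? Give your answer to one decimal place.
160.1%

For Y = 29X^4:
If X → X(1 + 0.27)
Then Y → Y · (1 + 0.27)^4
     ≈ Y · 2.6014

Percentage change = ((1 + 0.27)^4 − 1) × 100% ≈ 160.1%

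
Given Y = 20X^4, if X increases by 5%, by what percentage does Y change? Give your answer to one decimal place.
21.6%

For Y = 20X^4:
If X → X(1 + 0.05)
Then Y → Y · (1 + 0.05)^4
     ≈ Y · 1.2155

Percentage change = ((1 + 0.05)^4 − 1) × 100% ≈ 21.6%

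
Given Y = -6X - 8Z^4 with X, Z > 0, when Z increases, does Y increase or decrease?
Y decreases

Taking the partial derivative:
∂Y/∂Z = -32Z^3

∂Y/∂Z = -32Z^3 < 0 (assuming positive values)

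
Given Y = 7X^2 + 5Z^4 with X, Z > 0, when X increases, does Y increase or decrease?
Y increases

Taking the partial derivative:
∂Y/∂X = 14X

∂Y/∂X = 14X > 0 (assuming positive values)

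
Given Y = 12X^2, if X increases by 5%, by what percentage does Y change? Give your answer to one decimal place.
10.3%

For Y = 12X^2:
If X → X(1 + 0.05)
Then Y → Y · (1 + 0.05)^2
     = Y · 1.1025

Percentage change = ((1 + 0.05)^2 − 1) × 100% ≈ 10.3%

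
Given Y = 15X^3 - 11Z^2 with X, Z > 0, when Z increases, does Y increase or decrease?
Y decreases

Taking the partial derivative:
∂Y/∂Z = -22Z

∂Y/∂Z = -22Z < 0 (assuming positive values)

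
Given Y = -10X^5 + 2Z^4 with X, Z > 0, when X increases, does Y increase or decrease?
Y decreases

Taking the partial derivative:
∂Y/∂X = -50X^4

∂Y/∂X = -50X^4 < 0 (assuming positive values)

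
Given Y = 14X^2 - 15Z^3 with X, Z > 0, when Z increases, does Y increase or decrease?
Y decreases

Taking the partial derivative:
∂Y/∂Z = -45Z^2

∂Y/∂Z = -45Z^2 < 0 (assuming positive values)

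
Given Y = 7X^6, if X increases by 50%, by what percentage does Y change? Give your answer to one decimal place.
1039.1%

For Y = 7X^6:
If X → X(1 + 0.5)
Then Y → Y · (1 + 0.5)^6
     ≈ Y · 11.3906

Percentage change = ((1 + 0.5)^6 − 1) × 100% ≈ 1039.1%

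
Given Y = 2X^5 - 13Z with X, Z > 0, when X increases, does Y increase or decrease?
Y increases

Taking the partial derivative:
∂Y/∂X = 10X^4

∂Y/∂X = 10X^4 > 0 (assuming positive values)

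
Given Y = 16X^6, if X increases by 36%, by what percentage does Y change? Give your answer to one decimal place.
532.8%

For Y = 16X^6:
If X → X(1 + 0.36)
Then Y → Y · (1 + 0.36)^6
     ≈ Y · 6.3275

Percentage change = ((1 + 0.36)^6 − 1) × 100% ≈ 532.8%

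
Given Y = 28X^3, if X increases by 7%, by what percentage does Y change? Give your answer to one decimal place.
22.5%

For Y = 28X^3:
If X → X(1 + 0.07)
Then Y → Y · (1 + 0.07)^3
     ≈ Y · 1.2250

Percentage change = ((1 + 0.07)^3 − 1) × 100% ≈ 22.5%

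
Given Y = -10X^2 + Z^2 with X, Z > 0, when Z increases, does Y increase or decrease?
Y increases

Taking the partial derivative:
∂Y/∂Z = 2Z

∂Y/∂Z = 2Z > 0 (assuming positive values)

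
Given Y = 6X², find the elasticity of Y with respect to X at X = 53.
Elasticity = 2

Elasticity = (dY/dX) · (X/Y)

dY/dX = 12·X
At X = 53: dY/dX = 636, Y = 16854

Elasticity = 636 · (53 / 16854) = 2

Interpretation: for a small percentage change in X, the percentage change in Y is approximately 2.00 times as large.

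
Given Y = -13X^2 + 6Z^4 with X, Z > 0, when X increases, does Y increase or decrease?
Y decreases

Taking the partial derivative:
∂Y/∂X = -26X

∂Y/∂X = -26X < 0 (assuming positive values)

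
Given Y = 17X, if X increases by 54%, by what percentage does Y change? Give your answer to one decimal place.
54.0%

For Y = 17X:
If X → X(1 + 0.54)
Then Y → Y · (1 + 0.54)^1
     = Y · 1.5400

Percentage change = ((1 + 0.54)^1 − 1) × 100% = 54.0%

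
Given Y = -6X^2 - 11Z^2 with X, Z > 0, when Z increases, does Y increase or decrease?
Y decreases

Taking the partial derivative:
∂Y/∂Z = -22Z

∂Y/∂Z = -22Z < 0 (assuming positive values)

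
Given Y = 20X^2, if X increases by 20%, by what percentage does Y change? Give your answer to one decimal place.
44.0%

For Y = 20X^2:
If X → X(1 + 0.2)
Then Y → Y · (1 + 0.2)^2
     = Y · 1.4400

Percentage change = ((1 + 0.2)^2 − 1) × 100% = 44.0%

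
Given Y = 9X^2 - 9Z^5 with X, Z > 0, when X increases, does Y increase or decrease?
Y increases

Taking the partial derivative:
∂Y/∂X = 18X

∂Y/∂X = 18X > 0 (assuming positive values)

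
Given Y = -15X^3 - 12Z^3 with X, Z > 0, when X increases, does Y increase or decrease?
Y decreases

Taking the partial derivative:
∂Y/∂X = -45X^2

∂Y/∂X = -45X^2 < 0 (assuming positive values)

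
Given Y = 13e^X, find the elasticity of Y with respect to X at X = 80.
Elasticity = 80

Elasticity = (dY/dX) · (X/Y)

dY/dX = 13·e^X
At X = 80: dY/dX = 13·e^80, Y = 13·e^80

Elasticity = (13·e^80) · (80 / (13·e^80)) = 80

Interpretation: for a small percentage change in X, the percentage change in Y is approximately 80.00 times as large.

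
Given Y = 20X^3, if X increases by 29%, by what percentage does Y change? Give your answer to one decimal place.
114.7%

For Y = 20X^3:
If X → X(1 + 0.29)
Then Y → Y · (1 + 0.29)^3
     ≈ Y · 2.1467

Percentage change = ((1 + 0.29)^3 − 1) × 100% ≈ 114.7%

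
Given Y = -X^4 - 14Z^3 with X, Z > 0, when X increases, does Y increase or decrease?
Y decreases

Taking the partial derivative:
∂Y/∂X = -4X^3

∂Y/∂X = -4X^3 < 0 (assuming positive values)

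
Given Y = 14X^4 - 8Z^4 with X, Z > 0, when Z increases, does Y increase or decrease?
Y decreases

Taking the partial derivative:
∂Y/∂Z = -32Z^3

∂Y/∂Z = -32Z^3 < 0 (assuming positive values)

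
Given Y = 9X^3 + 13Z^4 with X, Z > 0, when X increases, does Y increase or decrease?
Y increases

Taking the partial derivative:
∂Y/∂X = 27X^2

∂Y/∂X = 27X^2 > 0 (assuming positive values)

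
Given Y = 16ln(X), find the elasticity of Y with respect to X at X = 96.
Elasticity = 1/ln(96) ≈ 0.2191

Elasticity = (dY/dX) · (X/Y)

dY/dX = 16/X
At X = 96: dY/dX = 1/6, Y = 16·ln(96)

Elasticity = (1/6) · (96 / (16·ln(96))) = 1/ln(96) ≈ 0.2191

Interpretation: for a small percentage change in X, the percentage change in Y is approximately 0.22 times as large.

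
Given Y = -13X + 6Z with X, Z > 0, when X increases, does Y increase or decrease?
Y decreases

Taking the partial derivative:
∂Y/∂X = -13

∂Y/∂X = -13 < 0 (assuming positive values)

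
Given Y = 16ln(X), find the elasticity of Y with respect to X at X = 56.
Elasticity = 1/ln(56) ≈ 0.2484

Elasticity = (dY/dX) · (X/Y)

dY/dX = 16/X
At X = 56: dY/dX = 2/7, Y = 16·ln(56)

Elasticity = (2/7) · (56 / (16·ln(56))) = 1/ln(56) ≈ 0.2484

Interpretation: for a small percentage change in X, the percentage change in Y is approximately 0.25 times as large.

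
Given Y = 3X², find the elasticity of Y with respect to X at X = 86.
Elasticity = 2

Elasticity = (dY/dX) · (X/Y)

dY/dX = 6·X
At X = 86: dY/dX = 516, Y = 22188

Elasticity = 516 · (86 / 22188) = 2

Interpretation: for a small percentage change in X, the percentage change in Y is approximately 2.00 times as large.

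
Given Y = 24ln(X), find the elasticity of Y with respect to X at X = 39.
Elasticity = 1/ln(39) ≈ 0.2730

Elasticity = (dY/dX) · (X/Y)

dY/dX = 24/X
At X = 39: dY/dX = 8/13, Y = 24·ln(39)

Elasticity = (8/13) · (39 / (24·ln(39))) = 1/ln(39) ≈ 0.2730

Interpretation: for a small percentage change in X, the percentage change in Y is approximately 0.27 times as large.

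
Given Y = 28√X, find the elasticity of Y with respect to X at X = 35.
Elasticity = 1/2

Elasticity = (dY/dX) · (X/Y)

dY/dX = 14/√X
At X = 35: dY/dX = 2·√35/5, Y = 28·√35

Elasticity = (2·√35/5) · (35 / (28·√35)) = 1/2

Interpretation: for a small percentage change in X, the percentage change in Y is approximately 0.50 times as large.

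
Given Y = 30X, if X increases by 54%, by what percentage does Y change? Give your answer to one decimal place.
54.0%

For Y = 30X:
If X → X(1 + 0.54)
Then Y → Y · (1 + 0.54)^1
     = Y · 1.5400

Percentage change = ((1 + 0.54)^1 − 1) × 100% = 54.0%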